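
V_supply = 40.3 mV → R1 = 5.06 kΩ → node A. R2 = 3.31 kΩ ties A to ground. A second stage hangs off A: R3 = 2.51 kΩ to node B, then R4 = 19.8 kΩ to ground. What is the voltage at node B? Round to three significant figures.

V_B ≈ 13.0 mV

Node A sees R2 in parallel with the series input of stage 2, R3 + R4 = 22.31 kΩ.
R2 ‖ (R3+R4) = 2.882 kΩ.
So V_A = 40.3 × 0.3629 = 14.63 mV.
Stage 2 is unloaded, so V_B = V_A · R4/(R3+R4) = 14.63 × 19.8/22.31 = 12.98 mV.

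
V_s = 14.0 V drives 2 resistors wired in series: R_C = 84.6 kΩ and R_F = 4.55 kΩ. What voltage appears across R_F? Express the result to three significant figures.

Total series resistance ΣR = 84.6 + 4.55 = 89.15 kΩ.
V = V_s · R/ΣR = 14.0 × 0.05104 = 0.7145 V.

V ≈ 0.715 V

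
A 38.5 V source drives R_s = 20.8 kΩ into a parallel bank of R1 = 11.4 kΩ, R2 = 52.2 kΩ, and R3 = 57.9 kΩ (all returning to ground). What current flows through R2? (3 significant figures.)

Parallel bank: R_p = 1/(1/11.4 + 1/52.2 + 1/57.9) = 8.055 kΩ.
V_A = 38.5 × 8.055/28.85 = 10.75 V.
Branch current I = V_A/R2 = 10.75/52.2 = 0.2059 mA.

I ≈ 0.206 mA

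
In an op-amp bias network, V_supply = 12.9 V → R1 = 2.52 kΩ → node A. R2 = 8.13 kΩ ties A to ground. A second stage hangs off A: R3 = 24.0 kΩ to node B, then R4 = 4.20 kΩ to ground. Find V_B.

V_B ≈ 1.37 V

The second stage (R3 + R4 = 28.20 kΩ) loads node A in parallel with R2.
Effective lower resistance at A: R2 ‖ 28.20 = 6.311 kΩ.
So V_A = 12.9 × 0.7146 = 9.219 V.
Then the unloaded second divider: V_B = V_A × R4/(R3+R4) = 9.219 × 0.1489 = 1.373 V.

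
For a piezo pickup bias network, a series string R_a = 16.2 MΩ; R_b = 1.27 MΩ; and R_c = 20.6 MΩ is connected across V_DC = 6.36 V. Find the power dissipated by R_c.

ΣR = 38.07 MΩ → I = 6.36/38.07 = 0.1671 µA.
V(R_c) = I·R = 3.441 V; P = V·I = 3.441 × 0.1671 = 0.5749 µW.

P ≈ 0.575 µW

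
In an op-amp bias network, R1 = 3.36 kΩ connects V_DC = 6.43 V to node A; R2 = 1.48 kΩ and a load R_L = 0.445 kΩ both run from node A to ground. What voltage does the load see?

The load sits in parallel with R2, giving an effective lower resistance R2' = R2·R_L/(R2+R_L) = 0.3421 kΩ.
Voltage divider with the loaded lower leg: V_out = 6.43 × 0.3421/(3.36 + 0.3421) = 6.43 × 0.09241 = 0.5942 V.

V_out ≈ 0.594 V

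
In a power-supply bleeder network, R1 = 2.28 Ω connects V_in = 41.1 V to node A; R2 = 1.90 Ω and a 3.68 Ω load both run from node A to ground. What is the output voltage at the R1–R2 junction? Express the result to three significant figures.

The load sits in parallel with R2, giving an effective lower resistance R2' = R2·R_L/(R2+R_L) = 1.253 Ω.
Now apply the divider: V_out = 41.1 × 0.3547 = 14.58 V.
(Unloaded it would be 18.7 V; the load pulls it down.)

V_out ≈ 14.6 V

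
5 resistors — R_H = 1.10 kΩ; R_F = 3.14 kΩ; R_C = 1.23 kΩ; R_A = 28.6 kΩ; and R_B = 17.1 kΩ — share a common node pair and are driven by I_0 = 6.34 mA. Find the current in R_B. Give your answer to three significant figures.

Total conductance ΣG = 1/1.10 + 1/3.14 + 1/1.23 + 1/28.6 + 1/17.1 = 2.134 (units of 1/kΩ).
Current divider: I(R_B) = I_0 · G_k/ΣG = 6.34 × (0.05848/2.134) = 6.34 × 0.02740 = 0.1737 mA.

I ≈ 0.174 mA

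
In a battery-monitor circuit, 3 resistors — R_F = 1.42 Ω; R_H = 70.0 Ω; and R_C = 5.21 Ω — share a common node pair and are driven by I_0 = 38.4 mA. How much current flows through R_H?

Total conductance ΣG = 1/1.42 + 1/70.0 + 1/5.21 = 0.9104 (units of 1/Ω).
By the current-divider rule, I = I_0 · G_k/ΣG = 38.4 × 0.01569 = 0.6025 mA.

I ≈ 0.603 mA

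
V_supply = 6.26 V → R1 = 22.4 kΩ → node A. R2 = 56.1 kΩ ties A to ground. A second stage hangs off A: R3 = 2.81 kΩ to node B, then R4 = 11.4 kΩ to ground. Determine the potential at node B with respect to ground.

V_B ≈ 1.69 V

The second stage (R3 + R4 = 14.21 kΩ) loads node A in parallel with R2.
R2 ‖ (R3+R4) = 11.34 kΩ.
First divider: V_A = V_supply · 11.34/(22.4 + 11.34) = 2.104 V.
Stage 2 is unloaded, so V_B = V_A · R4/(R3+R4) = 2.104 × 11.4/14.21 = 1.688 V.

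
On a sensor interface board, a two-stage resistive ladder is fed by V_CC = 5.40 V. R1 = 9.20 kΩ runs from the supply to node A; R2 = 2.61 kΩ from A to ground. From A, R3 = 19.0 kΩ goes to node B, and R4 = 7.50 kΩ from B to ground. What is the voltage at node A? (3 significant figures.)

Looking into the second stage from A: R3 + R4 = 26.50 kΩ appears in parallel with R2.
Effective lower resistance at A: R2 ‖ 26.50 = 2.376 kΩ.
First divider: V_A = V_CC · 2.376/(9.20 + 2.376) = 1.108 V.

V_A ≈ 1.11 V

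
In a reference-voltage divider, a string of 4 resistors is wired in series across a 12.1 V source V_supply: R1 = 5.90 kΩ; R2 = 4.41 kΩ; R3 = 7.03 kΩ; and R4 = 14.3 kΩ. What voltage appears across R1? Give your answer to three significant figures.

Series total: ΣR = 5.90 + 4.41 + 7.03 + 14.3 = 31.64 kΩ.
Voltage divider: V = V_supply · (5.900 / 31.64) = 12.1 × 0.1865 = 2.256 V.

V ≈ 2.26 V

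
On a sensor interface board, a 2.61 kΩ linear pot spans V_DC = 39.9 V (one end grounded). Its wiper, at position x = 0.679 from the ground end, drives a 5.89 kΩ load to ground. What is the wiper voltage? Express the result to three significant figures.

Lower segment x·R_p = 1.772 kΩ; upper segment (1−x)·R_p = 0.8378 kΩ.
(x·R_p) ‖ R_L = 1.362 kΩ.
Then V_out = V_DC · 1.362/(0.8378 + 1.362) = 24.71 V.

V_out ≈ 24.7 V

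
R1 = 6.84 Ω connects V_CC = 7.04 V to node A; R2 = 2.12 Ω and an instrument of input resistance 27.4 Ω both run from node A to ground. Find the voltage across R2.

V_out ≈ 1.57 V

First combine the lower leg with the load: R2 ‖ R_L = 1.968 Ω.
Then V_out = V_CC · R2'/(R1 + R2') = 7.04 × 1.968/8.808 = 1.573 V.
(Unloaded it would be 1.67 V; the load pulls it down.)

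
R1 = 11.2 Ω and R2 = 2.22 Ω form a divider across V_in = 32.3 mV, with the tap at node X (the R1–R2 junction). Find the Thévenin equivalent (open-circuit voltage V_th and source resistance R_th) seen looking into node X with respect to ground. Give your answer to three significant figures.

V_th ≈ 5.34 mV, R_th ≈ 1.85 Ω

With X open, the divider is unloaded: V_th = 32.3 × 2.22/13.42 = 5.343 mV.
With V_in suppressed (replaced by a short), R_th = R1 ‖ R2 = (11.20 × 2.22)/(11.20 + 2.22) = 1.853 Ω.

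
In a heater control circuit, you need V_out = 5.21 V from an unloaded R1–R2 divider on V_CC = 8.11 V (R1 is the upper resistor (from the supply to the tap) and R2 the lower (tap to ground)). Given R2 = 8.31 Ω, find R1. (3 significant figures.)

V_out/V_CC = R2/(R1+R2) = 0.6424.
Rearranging, R1 = R2·(1−k)/k = 8.31 × 0.5566 = 4.626 Ω.

R1 ≈ 4.63 Ω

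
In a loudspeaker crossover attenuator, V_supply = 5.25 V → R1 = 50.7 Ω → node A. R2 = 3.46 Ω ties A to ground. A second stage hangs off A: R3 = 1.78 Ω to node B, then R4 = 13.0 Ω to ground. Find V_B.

The second stage (R3 + R4 = 14.78 Ω) loads node A in parallel with R2.
Effective lower resistance at A: R2 ‖ 14.78 = 2.804 Ω.
So V_A = 5.25 × 0.05240 = 0.2751 V.
V_B = V_A × 0.8796 = 0.2420 V.

V_B ≈ 0.242 V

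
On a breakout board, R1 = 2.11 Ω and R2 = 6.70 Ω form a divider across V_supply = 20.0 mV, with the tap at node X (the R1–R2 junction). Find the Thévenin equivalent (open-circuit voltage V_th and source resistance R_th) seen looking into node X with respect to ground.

V_th ≈ 15.2 mV, R_th ≈ 1.60 Ω

With X open, the divider is unloaded: V_th = 20.0 × 6.70/8.810 = 15.21 mV.
With V_supply suppressed (replaced by a short), R_th = R1 ‖ R2 = (2.110 × 6.70)/(2.110 + 6.70) = 1.605 Ω.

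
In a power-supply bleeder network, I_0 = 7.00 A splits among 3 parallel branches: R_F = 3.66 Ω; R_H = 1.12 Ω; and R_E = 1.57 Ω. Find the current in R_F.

I ≈ 1.06 A

Conductances: ΣG = 1/3.66 + 1/1.12 + 1/1.57 = 1.803 (1/Ω).
Current divider: I(R_F) = I_0 · G_k/ΣG = 7.00 × (0.2732/1.803) = 7.00 × 0.1515 = 1.061 A.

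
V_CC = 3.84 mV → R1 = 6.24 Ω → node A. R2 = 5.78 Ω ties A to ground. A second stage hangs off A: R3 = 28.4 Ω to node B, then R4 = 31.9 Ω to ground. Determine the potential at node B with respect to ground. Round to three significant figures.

Node A sees R2 in parallel with the series input of stage 2, R3 + R4 = 60.30 Ω.
R2 ‖ (R3+R4) = 5.274 Ω.
V_A = 3.84 × 5.274/(6.24 + 5.274) = 1.759 mV.
V_B = V_A × 0.5290 = 0.9305 mV.

V_B ≈ 0.931 mV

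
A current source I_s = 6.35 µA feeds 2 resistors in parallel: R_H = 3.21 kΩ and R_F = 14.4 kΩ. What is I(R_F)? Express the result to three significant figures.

I ≈ 1.16 µA

Two-branch current divider: I_k = I_s · R_other/(R_1 + R_2).
So I = 6.35 × 3.21/17.61 = 1.157 µA.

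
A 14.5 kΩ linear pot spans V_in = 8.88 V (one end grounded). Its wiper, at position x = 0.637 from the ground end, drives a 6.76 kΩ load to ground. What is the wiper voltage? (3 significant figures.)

V_out ≈ 3.78 V

Lower segment x·R_p = 9.236 kΩ; upper segment (1−x)·R_p = 5.263 kΩ.
(x·R_p) ‖ R_L = 3.903 kΩ.
Then V_out = V_in · 3.903/(5.263 + 3.903) = 3.781 V.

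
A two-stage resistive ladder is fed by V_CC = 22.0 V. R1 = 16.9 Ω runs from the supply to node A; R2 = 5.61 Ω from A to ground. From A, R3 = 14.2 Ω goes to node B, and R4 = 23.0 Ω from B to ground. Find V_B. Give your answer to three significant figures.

The second stage (R3 + R4 = 37.20 Ω) loads node A in parallel with R2.
R2 ‖ (R3+R4) = 4.875 Ω.
So V_A = 22.0 × 0.2239 = 4.925 V.
V_B = V_A × 0.6183 = 3.045 V.

V_B ≈ 3.05 V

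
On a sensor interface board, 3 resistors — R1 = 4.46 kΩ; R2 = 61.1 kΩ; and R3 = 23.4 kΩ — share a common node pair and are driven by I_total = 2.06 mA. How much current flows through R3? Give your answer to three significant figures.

I ≈ 0.311 mA

ΣG = 1/4.46 + 1/61.1 + 1/23.4 = 0.2833.
By the current-divider rule, I = I_total · G_k/ΣG = 2.06 × 0.1508 = 0.3107 mA.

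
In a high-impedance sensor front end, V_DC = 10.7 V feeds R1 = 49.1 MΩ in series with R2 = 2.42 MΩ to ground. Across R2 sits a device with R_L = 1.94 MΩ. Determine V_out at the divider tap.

V_out ≈ 0.230 V

R2 ‖ R_L = (2.42 × 1.94)/(2.42 + 1.94) = 1.077 MΩ.
Now apply the divider: V_out = 10.7 × 0.02146 = 0.2296 V.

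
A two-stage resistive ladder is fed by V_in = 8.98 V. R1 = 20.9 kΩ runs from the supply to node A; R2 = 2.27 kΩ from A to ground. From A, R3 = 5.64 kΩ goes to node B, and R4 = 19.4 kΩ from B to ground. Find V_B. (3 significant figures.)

V_B ≈ 0.630 V

The second stage (R3 + R4 = 25.04 kΩ) loads node A in parallel with R2.
R2 ‖ (R3+R4) = 2.081 kΩ.
First divider: V_A = V_in · 2.081/(20.9 + 2.081) = 0.8133 V.
Stage 2 is unloaded, so V_B = V_A · R4/(R3+R4) = 0.8133 × 19.4/25.04 = 0.6301 V.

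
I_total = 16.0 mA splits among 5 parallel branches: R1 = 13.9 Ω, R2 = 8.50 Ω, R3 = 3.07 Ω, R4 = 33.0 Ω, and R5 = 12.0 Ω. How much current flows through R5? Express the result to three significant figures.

I ≈ 2.12 mA

Conductances: ΣG = 1/13.9 + 1/8.50 + 1/3.07 + 1/33.0 + 1/12.0 = 0.6290 (1/Ω).
By the current-divider rule, I = I_total · G_k/ΣG = 16.0 × 0.1325 = 2.120 mA.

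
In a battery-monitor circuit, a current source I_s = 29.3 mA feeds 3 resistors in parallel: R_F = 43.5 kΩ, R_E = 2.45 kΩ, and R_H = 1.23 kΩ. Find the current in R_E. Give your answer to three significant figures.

Conductances: ΣG = 1/43.5 + 1/2.45 + 1/1.23 = 1.244 (1/kΩ).
By the current-divider rule, I = I_s · G_k/ΣG = 29.3 × 0.3281 = 9.612 mA.

I ≈ 9.61 mA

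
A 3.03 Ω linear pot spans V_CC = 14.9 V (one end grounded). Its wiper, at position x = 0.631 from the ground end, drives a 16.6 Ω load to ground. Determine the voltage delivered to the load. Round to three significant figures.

V_out ≈ 9.02 V

Lower segment x·R_p = 1.912 Ω; upper segment (1−x)·R_p = 1.118 Ω.
(x·R_p) ‖ R_L = 1.714 Ω.
Loaded-divider output: V_out = 14.9 × 0.6053 = 9.019 V.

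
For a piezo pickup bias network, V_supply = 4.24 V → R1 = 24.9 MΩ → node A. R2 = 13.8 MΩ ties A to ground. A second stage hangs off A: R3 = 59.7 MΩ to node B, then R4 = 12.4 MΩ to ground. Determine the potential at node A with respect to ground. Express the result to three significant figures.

The second stage (R3 + R4 = 72.10 MΩ) loads node A in parallel with R2.
Effective lower resistance at A: R2 ‖ 72.10 = 11.58 MΩ.
V_A = 4.24 × 11.58/(24.9 + 11.58) = 1.346 V.

V_A ≈ 1.35 V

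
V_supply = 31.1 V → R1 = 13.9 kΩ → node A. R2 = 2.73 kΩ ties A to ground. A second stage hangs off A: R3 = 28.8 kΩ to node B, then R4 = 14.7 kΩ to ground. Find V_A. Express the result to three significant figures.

The second stage (R3 + R4 = 43.50 kΩ) loads node A in parallel with R2.
Effective lower resistance at A: R2 ‖ 43.50 = 2.569 kΩ.
First divider: V_A = V_supply · 2.569/(13.9 + 2.569) = 4.851 V.

V_A ≈ 4.85 V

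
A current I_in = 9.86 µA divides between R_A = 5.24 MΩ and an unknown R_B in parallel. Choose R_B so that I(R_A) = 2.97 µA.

R_B ≈ 2.26 MΩ

The fraction through R_A equals R_B/(R_A+R_B).
2.97/9.86 = R_B/(R_A + R_B) → R_B = R_A · (0.3012)/(1 − 0.3012) = 5.24 × 0.4311 = 2.259 MΩ.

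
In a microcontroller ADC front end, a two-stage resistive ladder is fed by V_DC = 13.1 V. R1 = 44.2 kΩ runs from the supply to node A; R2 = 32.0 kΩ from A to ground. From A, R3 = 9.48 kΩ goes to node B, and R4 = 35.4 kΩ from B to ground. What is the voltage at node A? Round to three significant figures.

V_A ≈ 3.89 V

Looking into the second stage from A: R3 + R4 = 44.88 kΩ appears in parallel with R2.
R2 ‖ (R3+R4) = 18.68 kΩ.
First divider: V_A = V_DC · 18.68/(44.2 + 18.68) = 3.892 V.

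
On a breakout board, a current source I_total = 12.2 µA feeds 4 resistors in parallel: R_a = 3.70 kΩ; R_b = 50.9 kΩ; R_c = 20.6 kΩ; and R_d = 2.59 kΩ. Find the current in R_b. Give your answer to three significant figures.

Conductances: ΣG = 1/3.70 + 1/50.9 + 1/20.6 + 1/2.59 = 0.7246 (1/kΩ).
R_b takes the fraction G_k/ΣG = 0.01965/0.7246 = 0.02711, so I = 12.2 × 0.02711 = 0.3308 µA.

I ≈ 0.331 µA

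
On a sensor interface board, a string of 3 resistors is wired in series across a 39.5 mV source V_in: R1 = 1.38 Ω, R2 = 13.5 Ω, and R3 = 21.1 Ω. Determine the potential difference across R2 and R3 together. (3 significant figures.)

ΣR = 1.38 + 13.5 + 21.1 = 35.98 Ω.
R_{R2..R3} = 13.5 + 21.1 = 34.60 Ω.
V = V_in · R/ΣR = 39.5 × 0.9616 = 37.98 mV.

V ≈ 38.0 mV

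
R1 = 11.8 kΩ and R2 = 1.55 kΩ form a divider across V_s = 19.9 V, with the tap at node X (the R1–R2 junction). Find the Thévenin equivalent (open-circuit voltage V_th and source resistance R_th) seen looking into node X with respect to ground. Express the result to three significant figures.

V_th ≈ 2.31 V, R_th ≈ 1.37 kΩ

V_th is the unloaded tap voltage: V_s · R2/(R1+R2) = 19.9 × 0.1161 = 2.310 V.
Looking into X with the source shorted: R_th = R1·R2/(R1+R2) = 11.80 × 1.55/13.35 = 1.370 kΩ.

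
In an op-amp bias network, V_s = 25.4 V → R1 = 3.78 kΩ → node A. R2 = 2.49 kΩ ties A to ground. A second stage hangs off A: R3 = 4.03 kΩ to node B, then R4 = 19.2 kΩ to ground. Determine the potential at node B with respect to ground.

V_B ≈ 7.83 V

The second stage (R3 + R4 = 23.23 kΩ) loads node A in parallel with R2.
R2 ‖ (R3+R4) = 2.249 kΩ.
So V_A = 25.4 × 0.3730 = 9.475 V.
Stage 2 is unloaded, so V_B = V_A · R4/(R3+R4) = 9.475 × 19.2/23.23 = 7.831 V.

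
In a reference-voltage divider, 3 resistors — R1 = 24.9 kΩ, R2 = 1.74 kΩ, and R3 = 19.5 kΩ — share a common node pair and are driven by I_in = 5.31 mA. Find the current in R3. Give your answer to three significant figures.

ΣG = 1/24.9 + 1/1.74 + 1/19.5 = 0.6662.
R3 takes the fraction G_k/ΣG = 0.05128/0.6662 = 0.07698, so I = 5.31 × 0.07698 = 0.4088 mA.

I ≈ 0.409 mA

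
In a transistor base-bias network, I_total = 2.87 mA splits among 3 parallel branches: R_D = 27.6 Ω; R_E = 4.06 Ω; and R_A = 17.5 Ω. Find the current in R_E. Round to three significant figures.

Total conductance ΣG = 1/27.6 + 1/4.06 + 1/17.5 = 0.3397 (units of 1/Ω).
R_E takes the fraction G_k/ΣG = 0.2463/0.3397 = 0.7251, so I = 2.87 × 0.7251 = 2.081 mA.

I ≈ 2.08 mA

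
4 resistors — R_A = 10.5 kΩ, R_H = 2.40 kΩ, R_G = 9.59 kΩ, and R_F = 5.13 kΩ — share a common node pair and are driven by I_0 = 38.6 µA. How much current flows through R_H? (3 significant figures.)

ΣG = 1/10.5 + 1/2.40 + 1/9.59 + 1/5.13 = 0.8111.
R_H takes the fraction G_k/ΣG = 0.4167/0.8111 = 0.5137, so I = 38.6 × 0.5137 = 19.83 µA.

I ≈ 19.8 µA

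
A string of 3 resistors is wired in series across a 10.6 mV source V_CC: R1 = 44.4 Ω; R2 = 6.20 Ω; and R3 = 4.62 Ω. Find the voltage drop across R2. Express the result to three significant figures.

Series total: ΣR = 44.4 + 6.20 + 4.62 = 55.22 Ω.
By the voltage-divider rule, V = 10.6 × 6.200/55.22 = 1.190 mV.

V ≈ 1.19 mV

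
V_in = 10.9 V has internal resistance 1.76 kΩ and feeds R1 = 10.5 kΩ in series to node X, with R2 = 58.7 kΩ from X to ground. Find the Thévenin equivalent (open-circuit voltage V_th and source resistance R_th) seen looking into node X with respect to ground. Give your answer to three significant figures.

V_th ≈ 9.02 V, R_th ≈ 10.1 kΩ

R1' = 1.76 + 10.5 = 12.26 kΩ (source resistance + R1).
V_th is the unloaded tap voltage: V_in · R2/(R1'+R2) = 10.9 × 0.8272 = 9.017 V.
Zeroing V_in shorts the top of R1' to ground, so R_th = R1' ‖ R2 = 10.14 kΩ.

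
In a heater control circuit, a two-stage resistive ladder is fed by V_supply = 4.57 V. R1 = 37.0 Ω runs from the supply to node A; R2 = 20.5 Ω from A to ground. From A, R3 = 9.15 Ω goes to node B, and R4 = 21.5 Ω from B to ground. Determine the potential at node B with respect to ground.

V_B ≈ 0.799 V

The second stage (R3 + R4 = 30.65 Ω) loads node A in parallel with R2.
Effective lower resistance at A: R2 ‖ 30.65 = 12.28 Ω.
So V_A = 4.57 × 0.2492 = 1.139 V.
V_B = V_A × 0.7015 = 0.7990 V.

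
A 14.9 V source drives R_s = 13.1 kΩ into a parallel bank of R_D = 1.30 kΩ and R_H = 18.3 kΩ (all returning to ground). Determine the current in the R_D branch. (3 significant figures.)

I ≈ 0.972 mA

Parallel bank: R_p = 1/(1/1.30 + 1/18.3) = 1.214 kΩ.
V_A by voltage divider: V_A = 14.9 × 1.214/(13.1 + 1.214) = 1.263 V.
I(R_D) = V_A / R_D = 1.263/1.30 = 0.9719 mA.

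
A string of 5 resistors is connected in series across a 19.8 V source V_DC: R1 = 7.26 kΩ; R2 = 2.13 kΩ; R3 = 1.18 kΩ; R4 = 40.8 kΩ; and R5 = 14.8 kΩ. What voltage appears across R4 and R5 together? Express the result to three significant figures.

Series total: ΣR = 7.26 + 2.13 + 1.18 + 40.8 + 14.8 = 66.17 kΩ.
R_{R4..R5} = 40.8 + 14.8 = 55.60 kΩ.
V = V_DC · R/ΣR = 19.8 × 0.8403 = 16.64 V.

V ≈ 16.6 V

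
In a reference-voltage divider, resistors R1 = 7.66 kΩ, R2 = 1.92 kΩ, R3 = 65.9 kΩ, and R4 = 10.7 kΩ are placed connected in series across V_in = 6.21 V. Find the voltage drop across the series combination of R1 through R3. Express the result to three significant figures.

ΣR = 7.66 + 1.92 + 65.9 + 10.7 = 86.18 kΩ.
R_{R1..R3} = 7.66 + 1.92 + 65.9 = 75.48 kΩ.
V = V_in · R/ΣR = 6.21 × 0.8758 = 5.439 V.

V ≈ 5.44 V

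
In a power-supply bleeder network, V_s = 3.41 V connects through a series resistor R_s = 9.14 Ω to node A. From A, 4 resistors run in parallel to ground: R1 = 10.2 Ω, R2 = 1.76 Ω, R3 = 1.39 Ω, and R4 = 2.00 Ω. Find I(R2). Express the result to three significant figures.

I ≈ 0.106 A

Combine the parallel branches: R_p = (1/10.2 + 1/1.76 + 1/1.39 + 1/2.00)⁻¹ = 0.5303 Ω.
V_A by voltage divider: V_A = 3.41 × 0.5303/(9.14 + 0.5303) = 0.1870 V.
I(R2) = V_A / R2 = 0.1870/1.76 = 0.1063 A.
(Equivalently: I_total = 0.3526 A, then current-divider fraction G_k/ΣG = 0.3013.)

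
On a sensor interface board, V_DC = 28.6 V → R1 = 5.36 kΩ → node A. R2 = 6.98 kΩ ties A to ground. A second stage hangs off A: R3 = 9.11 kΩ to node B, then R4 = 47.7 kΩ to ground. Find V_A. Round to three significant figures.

V_A ≈ 15.4 V

Node A sees R2 in parallel with the series input of stage 2, R3 + R4 = 56.81 kΩ.
R2 ‖ (R3+R4) = 6.216 kΩ.
So V_A = 28.6 × 0.5370 = 15.36 V.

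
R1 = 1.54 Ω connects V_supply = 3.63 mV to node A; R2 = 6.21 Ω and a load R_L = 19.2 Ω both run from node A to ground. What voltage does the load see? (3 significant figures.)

First combine the lower leg with the load: R2 ‖ R_L = 4.692 Ω.
Now apply the divider: V_out = 3.63 × 0.7529 = 2.733 mV.
(Unloaded it would be 2.91 mV; the load pulls it down.)

V_out ≈ 2.73 mV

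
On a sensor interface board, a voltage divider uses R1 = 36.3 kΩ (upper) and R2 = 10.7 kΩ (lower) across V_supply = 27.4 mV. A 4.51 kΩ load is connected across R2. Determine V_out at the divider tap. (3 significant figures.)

V_out ≈ 2.20 mV

The load sits in parallel with R2, giving an effective lower resistance R2' = R2·R_L/(R2+R_L) = 3.173 kΩ.
Voltage divider with the loaded lower leg: V_out = 27.4 × 3.173/(36.3 + 3.173) = 27.4 × 0.08038 = 2.202 mV.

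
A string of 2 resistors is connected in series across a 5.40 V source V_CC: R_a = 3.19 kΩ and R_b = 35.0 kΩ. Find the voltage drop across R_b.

V ≈ 4.95 V

ΣR = 3.19 + 35.0 = 38.19 kΩ.
By the voltage-divider rule, V = 5.40 × 35.00/38.19 = 4.949 V.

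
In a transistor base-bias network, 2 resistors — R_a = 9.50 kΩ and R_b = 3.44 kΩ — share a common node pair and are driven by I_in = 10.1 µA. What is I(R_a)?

Two-branch current divider: I_k = I_in · R_other/(R_1 + R_2).
So I = 10.1 × 3.44/12.94 = 2.685 µA.

I ≈ 2.69 µA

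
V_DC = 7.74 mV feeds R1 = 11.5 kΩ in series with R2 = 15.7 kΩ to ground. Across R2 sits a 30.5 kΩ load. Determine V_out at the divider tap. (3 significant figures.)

The load sits in parallel with R2, giving an effective lower resistance R2' = R2·R_L/(R2+R_L) = 10.36 kΩ.
Then V_out = V_DC · R2'/(R1 + R2') = 7.74 × 10.36/21.86 = 3.669 mV.

V_out ≈ 3.67 mV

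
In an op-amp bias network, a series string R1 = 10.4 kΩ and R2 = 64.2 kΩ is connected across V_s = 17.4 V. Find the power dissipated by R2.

P ≈ 3.49 mW

ΣR = 74.60 kΩ → I = 17.4/74.60 = 0.2332 mA.
P(R2) = I²·R2 = (0.2332)² × 64.2 = 3.493 mW.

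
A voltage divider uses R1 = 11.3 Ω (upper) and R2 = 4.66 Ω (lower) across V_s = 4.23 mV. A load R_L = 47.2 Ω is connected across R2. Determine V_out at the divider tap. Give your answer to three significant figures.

The load sits in parallel with R2, giving an effective lower resistance R2' = R2·R_L/(R2+R_L) = 4.241 Ω.
Voltage divider with the loaded lower leg: V_out = 4.23 × 4.241/(11.3 + 4.241) = 4.23 × 0.2729 = 1.154 mV.

V_out ≈ 1.15 mV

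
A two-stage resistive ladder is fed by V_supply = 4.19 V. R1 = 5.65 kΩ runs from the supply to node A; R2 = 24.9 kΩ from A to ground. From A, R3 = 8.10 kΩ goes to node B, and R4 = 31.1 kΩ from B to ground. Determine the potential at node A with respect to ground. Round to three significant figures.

The second stage (R3 + R4 = 39.20 kΩ) loads node A in parallel with R2.
R2 ‖ (R3+R4) = 15.23 kΩ.
V_A = 4.19 × 15.23/(5.65 + 15.23) = 3.056 V.

V_A ≈ 3.06 V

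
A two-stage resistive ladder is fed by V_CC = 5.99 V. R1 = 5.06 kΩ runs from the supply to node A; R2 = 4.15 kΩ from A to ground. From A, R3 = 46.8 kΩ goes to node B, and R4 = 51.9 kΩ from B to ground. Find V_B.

V_B ≈ 1.39 V

Node A sees R2 in parallel with the series input of stage 2, R3 + R4 = 98.70 kΩ.
Effective lower resistance at A: R2 ‖ 98.70 = 3.983 kΩ.
V_A = 5.99 × 3.983/(5.06 + 3.983) = 2.638 V.
Stage 2 is unloaded, so V_B = V_A · R4/(R3+R4) = 2.638 × 51.9/98.70 = 1.387 V.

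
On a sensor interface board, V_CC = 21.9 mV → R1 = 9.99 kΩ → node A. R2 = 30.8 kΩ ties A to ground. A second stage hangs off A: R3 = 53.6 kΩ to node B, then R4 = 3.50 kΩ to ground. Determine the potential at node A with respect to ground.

V_A ≈ 14.6 mV

Node A sees R2 in parallel with the series input of stage 2, R3 + R4 = 57.10 kΩ.
Effective lower resistance at A: R2 ‖ 57.10 = 20.01 kΩ.
First divider: V_A = V_CC · 20.01/(9.99 + 20.01) = 14.61 mV.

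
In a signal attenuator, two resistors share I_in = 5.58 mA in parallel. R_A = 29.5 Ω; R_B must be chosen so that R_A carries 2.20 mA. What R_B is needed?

R_B ≈ 19.2 Ω

In a two-way split, I_A/I_in = R_B/(R_A + R_B).
2.20/5.58 = R_B/(R_A + R_B) → R_B = R_A · (0.3943)/(1 − 0.3943) = 29.5 × 0.6509 = 19.20 Ω.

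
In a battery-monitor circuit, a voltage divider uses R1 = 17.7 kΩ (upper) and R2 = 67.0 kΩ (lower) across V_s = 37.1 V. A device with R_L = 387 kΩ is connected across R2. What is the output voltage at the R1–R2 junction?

R2 ‖ R_L = (67.0 × 387)/(67.0 + 387) = 57.11 kΩ.
Voltage divider with the loaded lower leg: V_out = 37.1 × 57.11/(17.7 + 57.11) = 37.1 × 0.7634 = 28.32 V.

V_out ≈ 28.3 V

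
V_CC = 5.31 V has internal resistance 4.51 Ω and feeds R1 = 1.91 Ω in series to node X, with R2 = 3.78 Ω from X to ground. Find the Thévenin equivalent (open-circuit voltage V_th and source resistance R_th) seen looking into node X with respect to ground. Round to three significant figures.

V_th ≈ 1.97 V, R_th ≈ 2.38 Ω

R1' = 4.51 + 1.91 = 6.420 Ω (source resistance + R1).
V_th is the unloaded tap voltage: V_CC · R2/(R1'+R2) = 5.31 × 0.3706 = 1.968 V.
Zeroing V_CC shorts the top of R1' to ground, so R_th = R1' ‖ R2 = 2.379 Ω.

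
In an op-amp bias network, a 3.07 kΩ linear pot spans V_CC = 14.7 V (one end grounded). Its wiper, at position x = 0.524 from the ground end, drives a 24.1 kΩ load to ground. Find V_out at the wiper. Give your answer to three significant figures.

V_out ≈ 7.47 V

The pot divides into 1.461 kΩ above the wiper and 1.609 kΩ below.
Lower segment in parallel with the load: 1.609 ‖ 24.1 = 1.508 kΩ.
Loaded-divider output: V_out = 14.7 × 0.5079 = 7.466 V.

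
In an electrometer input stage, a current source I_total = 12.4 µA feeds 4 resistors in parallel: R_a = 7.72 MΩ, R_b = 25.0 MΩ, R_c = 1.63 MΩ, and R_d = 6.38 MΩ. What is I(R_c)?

I ≈ 8.09 µA

ΣG = 1/7.72 + 1/25.0 + 1/1.63 + 1/6.38 = 0.9398.
Current divider: I(R_c) = I_total · G_k/ΣG = 12.4 × (0.6135/0.9398) = 12.4 × 0.6528 = 8.095 µA.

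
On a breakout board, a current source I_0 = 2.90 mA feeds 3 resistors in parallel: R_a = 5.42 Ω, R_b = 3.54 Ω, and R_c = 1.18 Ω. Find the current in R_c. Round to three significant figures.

Conductances: ΣG = 1/5.42 + 1/3.54 + 1/1.18 = 1.314 (1/Ω).
R_c takes the fraction G_k/ΣG = 0.8475/1.314 = 0.6447, so I = 2.90 × 0.6447 = 1.870 mA.

I ≈ 1.87 mA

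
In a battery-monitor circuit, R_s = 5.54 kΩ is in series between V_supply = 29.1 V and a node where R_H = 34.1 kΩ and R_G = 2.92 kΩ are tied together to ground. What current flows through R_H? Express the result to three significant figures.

I ≈ 0.279 mA

Combine the parallel branches: R_p = (1/34.1 + 1/2.92)⁻¹ = 2.690 kΩ.
Node voltage V_A = V_supply · R_p/(R_s + R_p) = 29.1 × 0.3268 = 9.511 V.
Branch current I = V_A/R_H = 9.511/34.1 = 0.2789 mA.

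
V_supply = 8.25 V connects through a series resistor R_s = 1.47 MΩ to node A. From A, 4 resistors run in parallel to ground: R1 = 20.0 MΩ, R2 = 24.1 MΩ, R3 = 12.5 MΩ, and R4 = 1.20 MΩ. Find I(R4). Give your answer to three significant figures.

Combine the parallel branches: R_p = (1/20.0 + 1/24.1 + 1/12.5 + 1/1.20)⁻¹ = 0.9952 MΩ.
V_A = 8.25 × 0.9952/2.465 = 3.331 V.
Branch current I = V_A/R4 = 3.331/1.20 = 2.775 µA.

I ≈ 2.78 µA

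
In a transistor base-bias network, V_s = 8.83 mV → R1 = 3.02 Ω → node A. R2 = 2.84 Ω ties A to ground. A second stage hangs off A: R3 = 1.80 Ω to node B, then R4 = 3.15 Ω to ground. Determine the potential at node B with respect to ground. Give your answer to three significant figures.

V_B ≈ 2.10 mV

Looking into the second stage from A: R3 + R4 = 4.950 Ω appears in parallel with R2.
Effective lower resistance at A: R2 ‖ 4.950 = 1.805 Ω.
So V_A = 8.83 × 0.3740 = 3.303 mV.
Stage 2 is unloaded, so V_B = V_A · R4/(R3+R4) = 3.303 × 3.15/4.950 = 2.102 mV.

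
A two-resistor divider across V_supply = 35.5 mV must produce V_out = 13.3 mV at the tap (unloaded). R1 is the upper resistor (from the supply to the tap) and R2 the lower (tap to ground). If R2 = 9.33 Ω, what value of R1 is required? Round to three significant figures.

R1 ≈ 15.6 Ω

The divider ratio is R2/(R1+R2) = 13.3/35.5 = 0.3746.
Rearranging, R1 = R2·(1−k)/k = 9.33 × 1.669 = 15.57 Ω.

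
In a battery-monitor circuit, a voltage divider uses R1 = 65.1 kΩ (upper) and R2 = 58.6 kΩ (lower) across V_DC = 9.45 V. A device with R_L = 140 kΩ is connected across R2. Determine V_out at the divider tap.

V_out ≈ 3.67 V

First combine the lower leg with the load: R2 ‖ R_L = 41.31 kΩ.
Voltage divider with the loaded lower leg: V_out = 9.45 × 41.31/(65.1 + 41.31) = 9.45 × 0.3882 = 3.669 V.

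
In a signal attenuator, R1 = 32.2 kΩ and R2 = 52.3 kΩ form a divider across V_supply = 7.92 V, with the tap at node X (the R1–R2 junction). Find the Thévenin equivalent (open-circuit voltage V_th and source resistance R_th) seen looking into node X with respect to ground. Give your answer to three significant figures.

V_th ≈ 4.90 V, R_th ≈ 19.9 kΩ

With X open, the divider is unloaded: V_th = 7.92 × 52.3/84.50 = 4.902 V.
With V_supply suppressed (replaced by a short), R_th = R1 ‖ R2 = (32.20 × 52.3)/(32.20 + 52.3) = 19.93 kΩ.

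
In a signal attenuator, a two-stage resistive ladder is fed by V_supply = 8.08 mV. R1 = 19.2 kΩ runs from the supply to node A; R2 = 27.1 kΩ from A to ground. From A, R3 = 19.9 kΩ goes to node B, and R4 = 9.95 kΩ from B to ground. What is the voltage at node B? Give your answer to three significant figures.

V_B ≈ 1.15 mV

Node A sees R2 in parallel with the series input of stage 2, R3 + R4 = 29.85 kΩ.
R2 ‖ (R3+R4) = 14.20 kΩ.
First divider: V_A = V_supply · 14.20/(19.2 + 14.20) = 3.436 mV.
Then the unloaded second divider: V_B = V_A × R4/(R3+R4) = 3.436 × 0.3333 = 1.145 mV.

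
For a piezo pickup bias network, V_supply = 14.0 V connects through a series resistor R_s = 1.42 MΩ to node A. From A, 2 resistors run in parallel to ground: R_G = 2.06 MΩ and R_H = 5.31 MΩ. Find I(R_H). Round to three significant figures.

I ≈ 1.35 µA

Combine the parallel branches: R_p = (1/2.06 + 1/5.31)⁻¹ = 1.484 MΩ.
V_A by voltage divider: V_A = 14.0 × 1.484/(1.42 + 1.484) = 7.155 V.
Branch current I = V_A/R_H = 7.155/5.31 = 1.347 µA.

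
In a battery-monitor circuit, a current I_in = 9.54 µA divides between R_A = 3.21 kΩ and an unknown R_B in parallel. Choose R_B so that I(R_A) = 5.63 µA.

R_B ≈ 4.62 kΩ

In a two-way split, I_A/I_in = R_B/(R_A + R_B).
With f = 0.5901, R_B = R_A · f/(1−f) = 3.21 × 1.440 = 4.622 kΩ.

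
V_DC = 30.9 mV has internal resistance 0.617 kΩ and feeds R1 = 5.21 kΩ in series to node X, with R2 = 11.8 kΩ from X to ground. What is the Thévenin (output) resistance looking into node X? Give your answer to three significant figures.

R1' = 0.617 + 5.21 = 5.827 kΩ (source resistance + R1).
With V_DC suppressed (replaced by a short), R_th = R1' ‖ R2 = (5.827 × 11.8)/(5.827 + 11.8) = 3.901 kΩ.

R_th ≈ 3.90 kΩ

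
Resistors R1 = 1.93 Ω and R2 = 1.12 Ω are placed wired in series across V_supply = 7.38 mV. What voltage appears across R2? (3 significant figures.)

ΣR = 1.93 + 1.12 = 3.050 Ω.
V = V_supply · R/ΣR = 7.38 × 0.3672 = 2.710 mV.

V ≈ 2.71 mV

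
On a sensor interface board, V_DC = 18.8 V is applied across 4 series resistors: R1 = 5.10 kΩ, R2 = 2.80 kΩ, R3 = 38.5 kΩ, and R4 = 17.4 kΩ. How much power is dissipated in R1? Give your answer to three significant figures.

P ≈ 0.443 mW

The common current is I = 18.8/63.80 = 0.2947 mA.
V(R1) = I·R = 1.503 V; P = V·I = 1.503 × 0.2947 = 0.4428 mW.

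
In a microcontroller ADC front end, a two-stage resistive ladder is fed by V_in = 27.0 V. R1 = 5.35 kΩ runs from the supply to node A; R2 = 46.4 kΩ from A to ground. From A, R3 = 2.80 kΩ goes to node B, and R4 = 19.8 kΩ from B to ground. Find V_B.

Node A sees R2 in parallel with the series input of stage 2, R3 + R4 = 22.60 kΩ.
R2 ‖ (R3+R4) = 15.20 kΩ.
So V_A = 27.0 × 0.7396 = 19.97 V.
Stage 2 is unloaded, so V_B = V_A · R4/(R3+R4) = 19.97 × 19.8/22.60 = 17.50 V.

V_B ≈ 17.5 V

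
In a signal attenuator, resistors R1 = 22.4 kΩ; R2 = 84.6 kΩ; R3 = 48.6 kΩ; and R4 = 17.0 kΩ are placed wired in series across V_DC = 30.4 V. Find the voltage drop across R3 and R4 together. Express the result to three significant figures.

V ≈ 11.6 V

Series total: ΣR = 22.4 + 84.6 + 48.6 + 17.0 = 172.6 kΩ.
R_{R3..R4} = 48.6 + 17.0 = 65.60 kΩ.
V = V_DC · R/ΣR = 30.4 × 0.3801 = 11.55 V.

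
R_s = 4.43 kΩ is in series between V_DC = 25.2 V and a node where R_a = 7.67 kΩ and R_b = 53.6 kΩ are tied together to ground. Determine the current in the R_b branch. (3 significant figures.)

I ≈ 0.283 mA

Combine the parallel branches: R_p = (1/7.67 + 1/53.6)⁻¹ = 6.710 kΩ.
V_A by voltage divider: V_A = 25.2 × 6.710/(4.43 + 6.710) = 15.18 V.
Branch current I = V_A/R_b = 15.18/53.6 = 0.2832 mA.
(Equivalently: I_total = 2.262 mA, then current-divider fraction G_k/ΣG = 0.1252.)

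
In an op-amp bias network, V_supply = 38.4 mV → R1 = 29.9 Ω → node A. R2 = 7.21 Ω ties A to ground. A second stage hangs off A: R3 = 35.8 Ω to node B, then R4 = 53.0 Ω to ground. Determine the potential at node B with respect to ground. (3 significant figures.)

V_B ≈ 4.18 mV

The second stage (R3 + R4 = 88.80 Ω) loads node A in parallel with R2.
R2 ‖ (R3+R4) = 6.669 Ω.
V_A = 38.4 × 6.669/(29.9 + 6.669) = 7.003 mV.
V_B = V_A × 0.5968 = 4.179 mV.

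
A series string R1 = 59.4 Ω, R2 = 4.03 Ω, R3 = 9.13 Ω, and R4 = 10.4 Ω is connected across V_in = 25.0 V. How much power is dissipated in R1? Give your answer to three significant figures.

ΣR = 82.96 Ω → I = 25.0/82.96 = 0.3014 A.
V(R1) = I·R = 17.90 V; P = V·I = 17.90 × 0.3014 = 5.394 W.

P ≈ 5.39 W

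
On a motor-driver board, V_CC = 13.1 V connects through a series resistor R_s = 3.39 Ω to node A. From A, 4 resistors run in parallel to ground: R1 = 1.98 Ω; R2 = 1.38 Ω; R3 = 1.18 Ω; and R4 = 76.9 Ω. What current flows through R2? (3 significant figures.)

I ≈ 1.17 A

Combine the parallel branches: R_p = (1/1.98 + 1/1.38 + 1/1.18 + 1/76.9)⁻¹ = 0.4784 Ω.
V_A = 13.1 × 0.4784/3.868 = 1.620 V.
Branch current I = V_A/R2 = 1.620/1.38 = 1.174 A.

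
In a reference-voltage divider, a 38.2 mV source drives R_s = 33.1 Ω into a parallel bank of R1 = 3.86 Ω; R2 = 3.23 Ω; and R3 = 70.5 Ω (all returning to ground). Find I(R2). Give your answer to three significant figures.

Parallel bank: R_p = 1/(1/3.86 + 1/3.23 + 1/70.5) = 1.716 Ω.
V_A = 38.2 × 1.716/34.82 = 1.882 mV.
I(R2) = V_A / R2 = 1.882/3.23 = 0.5828 mA.
(Check via current divider: I_total = 1.097 mA; share G_k/ΣG = 0.5312 → same result.)

I ≈ 0.583 mA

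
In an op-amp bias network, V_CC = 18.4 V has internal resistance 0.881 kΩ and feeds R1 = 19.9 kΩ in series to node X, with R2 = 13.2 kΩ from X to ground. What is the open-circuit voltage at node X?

V_th ≈ 7.15 V

R1' = 0.881 + 19.9 = 20.78 kΩ (source resistance + R1).
V_th is the unloaded tap voltage: V_CC · R2/(R1'+R2) = 18.4 × 0.3885 = 7.148 V.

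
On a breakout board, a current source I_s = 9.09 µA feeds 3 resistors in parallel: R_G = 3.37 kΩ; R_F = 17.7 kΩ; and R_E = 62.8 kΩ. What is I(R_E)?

Conductances: ΣG = 1/3.37 + 1/17.7 + 1/62.8 = 0.3692 (1/kΩ).
R_E takes the fraction G_k/ΣG = 0.01592/0.3692 = 0.04313, so I = 9.09 × 0.04313 = 0.3921 µA.

I ≈ 0.392 µA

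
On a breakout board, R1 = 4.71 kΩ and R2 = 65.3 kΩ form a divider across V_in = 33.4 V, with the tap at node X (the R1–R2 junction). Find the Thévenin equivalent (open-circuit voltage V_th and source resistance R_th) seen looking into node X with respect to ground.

V_th ≈ 31.2 V, R_th ≈ 4.39 kΩ

With X open, the divider is unloaded: V_th = 33.4 × 65.3/70.01 = 31.15 V.
With V_in suppressed (replaced by a short), R_th = R1 ‖ R2 = (4.710 × 65.3)/(4.710 + 65.3) = 4.393 kΩ.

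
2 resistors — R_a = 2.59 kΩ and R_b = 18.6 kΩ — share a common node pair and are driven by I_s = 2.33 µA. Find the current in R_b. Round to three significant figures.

I ≈ 0.285 µA

For two parallel branches, I_k = I_s · (other R)/(sum of R).
So I = 2.33 × 2.59/21.19 = 0.2848 µA.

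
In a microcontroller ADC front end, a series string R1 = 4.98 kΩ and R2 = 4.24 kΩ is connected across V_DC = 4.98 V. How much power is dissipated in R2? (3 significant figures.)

ΣR = 9.220 kΩ → I = 4.98/9.220 = 0.5401 mA.
V(R2) = I·R = 2.290 V; P = V·I = 2.290 × 0.5401 = 1.237 mW.

P ≈ 1.24 mW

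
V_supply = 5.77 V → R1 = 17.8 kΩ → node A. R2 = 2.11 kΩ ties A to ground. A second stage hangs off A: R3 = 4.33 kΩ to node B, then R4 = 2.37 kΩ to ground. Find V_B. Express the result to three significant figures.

V_B ≈ 0.169 V

The second stage (R3 + R4 = 6.700 kΩ) loads node A in parallel with R2.
Effective lower resistance at A: R2 ‖ 6.700 = 1.605 kΩ.
So V_A = 5.77 × 0.08269 = 0.4771 V.
Stage 2 is unloaded, so V_B = V_A · R4/(R3+R4) = 0.4771 × 2.37/6.700 = 0.1688 V.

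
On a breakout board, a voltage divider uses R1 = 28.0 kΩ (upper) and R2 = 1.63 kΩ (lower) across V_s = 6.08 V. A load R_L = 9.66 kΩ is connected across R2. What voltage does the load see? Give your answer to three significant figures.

V_out ≈ 0.288 V

The load sits in parallel with R2, giving an effective lower resistance R2' = R2·R_L/(R2+R_L) = 1.395 kΩ.
Voltage divider with the loaded lower leg: V_out = 6.08 × 1.395/(28.0 + 1.395) = 6.08 × 0.04745 = 0.2885 V.
(Unloaded it would be 0.334 V; the load pulls it down.)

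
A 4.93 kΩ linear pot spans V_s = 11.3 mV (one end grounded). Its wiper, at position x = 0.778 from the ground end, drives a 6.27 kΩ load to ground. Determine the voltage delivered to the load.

Split the track: R_lower = x·R_p = 3.836 kΩ, R_upper = (1−x)·R_p = 1.094 kΩ.
Lower segment in parallel with the load: 3.836 ‖ 6.27 = 2.380 kΩ.
V_out = 11.3 × 2.380/(1.094 + 2.380) = 7.740 mV.
(Unloaded: V_out = x·V_s = 8.79 mV.)

V_out ≈ 7.74 mV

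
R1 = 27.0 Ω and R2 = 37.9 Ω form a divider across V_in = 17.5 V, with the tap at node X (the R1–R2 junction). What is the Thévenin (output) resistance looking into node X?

R_th ≈ 15.8 Ω

Zeroing V_in shorts the top of R1 to ground, so R_th = R1 ‖ R2 = 15.77 Ω.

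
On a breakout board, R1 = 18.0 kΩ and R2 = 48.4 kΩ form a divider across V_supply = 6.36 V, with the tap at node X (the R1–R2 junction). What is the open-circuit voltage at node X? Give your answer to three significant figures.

V_th ≈ 4.64 V

V_th is the unloaded tap voltage: V_supply · R2/(R1+R2) = 6.36 × 0.7289 = 4.636 V.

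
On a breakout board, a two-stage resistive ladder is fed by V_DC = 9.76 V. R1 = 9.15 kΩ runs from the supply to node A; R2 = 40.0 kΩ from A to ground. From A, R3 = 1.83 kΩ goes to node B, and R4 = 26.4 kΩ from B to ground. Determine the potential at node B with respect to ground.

The second stage (R3 + R4 = 28.23 kΩ) loads node A in parallel with R2.
Effective lower resistance at A: R2 ‖ 28.23 = 16.55 kΩ.
First divider: V_A = V_DC · 16.55/(9.15 + 16.55) = 6.285 V.
Stage 2 is unloaded, so V_B = V_A · R4/(R3+R4) = 6.285 × 26.4/28.23 = 5.878 V.

V_B ≈ 5.88 V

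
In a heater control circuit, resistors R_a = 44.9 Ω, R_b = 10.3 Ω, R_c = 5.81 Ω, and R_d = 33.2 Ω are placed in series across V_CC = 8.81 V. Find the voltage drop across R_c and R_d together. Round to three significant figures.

Total series resistance ΣR = 44.9 + 10.3 + 5.81 + 33.2 = 94.21 Ω.
R_{R_c..R_d} = 5.81 + 33.2 = 39.01 Ω.
V = V_CC · R/ΣR = 8.81 × 0.4141 = 3.648 V.

V ≈ 3.65 V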